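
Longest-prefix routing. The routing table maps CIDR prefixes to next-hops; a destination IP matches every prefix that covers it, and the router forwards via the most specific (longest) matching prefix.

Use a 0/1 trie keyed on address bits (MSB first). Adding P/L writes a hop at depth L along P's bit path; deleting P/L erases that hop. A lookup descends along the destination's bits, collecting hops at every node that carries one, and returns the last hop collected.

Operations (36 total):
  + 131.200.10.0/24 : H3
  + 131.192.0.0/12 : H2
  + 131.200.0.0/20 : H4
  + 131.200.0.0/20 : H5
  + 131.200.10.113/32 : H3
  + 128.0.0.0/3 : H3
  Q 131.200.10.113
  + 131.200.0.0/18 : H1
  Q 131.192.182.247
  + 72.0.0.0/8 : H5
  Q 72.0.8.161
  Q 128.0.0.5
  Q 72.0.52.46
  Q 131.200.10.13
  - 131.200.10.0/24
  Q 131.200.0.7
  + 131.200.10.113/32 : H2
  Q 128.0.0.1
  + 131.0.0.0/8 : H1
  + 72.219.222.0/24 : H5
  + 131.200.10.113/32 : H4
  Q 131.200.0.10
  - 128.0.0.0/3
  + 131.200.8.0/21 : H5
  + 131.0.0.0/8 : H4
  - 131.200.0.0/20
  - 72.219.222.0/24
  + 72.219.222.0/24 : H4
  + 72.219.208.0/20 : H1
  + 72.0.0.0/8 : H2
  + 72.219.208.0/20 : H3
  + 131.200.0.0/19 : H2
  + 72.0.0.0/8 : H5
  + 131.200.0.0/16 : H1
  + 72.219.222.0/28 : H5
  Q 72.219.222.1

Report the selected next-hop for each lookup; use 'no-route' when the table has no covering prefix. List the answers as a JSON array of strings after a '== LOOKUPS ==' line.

Trace:
  add 131.200.10.0/24 -> H3 at depth 24
  add 131.192.0.0/12 -> H2 at depth 12
  add 131.200.0.0/20 -> H4 at depth 20
  add 131.200.0.0/20 -> H5 at depth 20
  add 131.200.10.113/32 -> H3 at depth 32
  add 128.0.0.0/3 -> H3 at depth 3
  ? 131.200.10.113  path d0:-→d1:-→d2:-→d3:H3→d4:-→d5:-→d6:-→d7:-→d8:-→d9:-→d10:-→d11:-→d12:H2→d13:-→d14:-→d15:-→d16:-→d17:-→d18:-→d19:-→d20:H5→d21:-→d22:-→d23:-→d24:H3→d25:-→d26:-→d27:-→d28:-→d29:-→d30:-→d31:-→d32:H3  best=H3
  add 131.200.0.0/18 -> H1 at depth 18
  ? 131.192.182.247  path d0:-→d1:-→d2:-→d3:H3→d4:-→d5:-→d6:-→d7:-→d8:-→d9:-→d10:-→d11:-→d12:H2  best=H2
  add 72.0.0.0/8 -> H5 at depth 8
  ? 72.0.8.161  path d0:-→d1:-→d2:-→d3:-→d4:-→d5:-→d6:-→d7:-→d8:H5  best=H5
  ? 128.0.0.5  path d0:-→d1:-→d2:-→d3:H3→d4:-→d5:-→d6:-  best=H3
  ? 72.0.52.46  path d0:-→d1:-→d2:-→d3:-→d4:-→d5:-→d6:-→d7:-→d8:H5  best=H5
  ? 131.200.10.13  path d0:-→d1:-→d2:-→d3:H3→d4:-→d5:-→d6:-→d7:-→d8:-→d9:-→d10:-→d11:-→d12:H2→d13:-→d14:-→d15:-→d16:-→d17:-→d18:H1→d19:-→d20:H5→d21:-→d22:-→d23:-→d24:H3→d25:-  best=H3
  del 131.200.10.0/24 (clear depth 24)
  ? 131.200.0.7  path d0:-→d1:-→d2:-→d3:H3→d4:-→d5:-→d6:-→d7:-→d8:-→d9:-→d10:-→d11:-→d12:H2→d13:-→d14:-→d15:-→d16:-→d17:-→d18:H1→d19:-→d20:H5  best=H5
  add 131.200.10.113/32 -> H2 at depth 32
  ? 128.0.0.1  path d0:-→d1:-→d2:-→d3:H3→d4:-→d5:-→d6:-  best=H3
  add 131.0.0.0/8 -> H1 at depth 8
  add 72.219.222.0/24 -> H5 at depth 24
  add 131.200.10.113/32 -> H4 at depth 32
  ? 131.200.0.10  path d0:-→d1:-→d2:-→d3:H3→d4:-→d5:-→d6:-→d7:-→d8:H1→d9:-→d10:-→d11:-→d12:H2→d13:-→d14:-→d15:-→d16:-→d17:-→d18:H1→d19:-→d20:H5  best=H5
  del 128.0.0.0/3 (clear depth 3)
  add 131.200.8.0/21 -> H5 at depth 21
  add 131.0.0.0/8 -> H4 at depth 8
  del 131.200.0.0/20 (clear depth 20)
  del 72.219.222.0/24 (clear depth 24)
  add 72.219.222.0/24 -> H4 at depth 24
  add 72.219.208.0/20 -> H1 at depth 20
  add 72.0.0.0/8 -> H2 at depth 8
  add 72.219.208.0/20 -> H3 at depth 20
  add 131.200.0.0/19 -> H2 at depth 19
  add 72.0.0.0/8 -> H5 at depth 8
  add 131.200.0.0/16 -> H1 at depth 16
  add 72.219.222.0/28 -> H5 at depth 28
  ? 72.219.222.1  path d0:-→d1:-→d2:-→d3:-→d4:-→d5:-→d6:-→d7:-→d8:H5→d9:-→d10:-→d11:-→d12:-→d13:-→d14:-→d15:-→d16:-→d17:-→d18:-→d19:-→d20:H3→d21:-→d22:-→d23:-→d24:H4→d25:-→d26:-→d27:-→d28:H5  best=H5

== LOOKUPS ==
["H3","H2","H5","H3","H5","H3","H5","H3","H5","H5"]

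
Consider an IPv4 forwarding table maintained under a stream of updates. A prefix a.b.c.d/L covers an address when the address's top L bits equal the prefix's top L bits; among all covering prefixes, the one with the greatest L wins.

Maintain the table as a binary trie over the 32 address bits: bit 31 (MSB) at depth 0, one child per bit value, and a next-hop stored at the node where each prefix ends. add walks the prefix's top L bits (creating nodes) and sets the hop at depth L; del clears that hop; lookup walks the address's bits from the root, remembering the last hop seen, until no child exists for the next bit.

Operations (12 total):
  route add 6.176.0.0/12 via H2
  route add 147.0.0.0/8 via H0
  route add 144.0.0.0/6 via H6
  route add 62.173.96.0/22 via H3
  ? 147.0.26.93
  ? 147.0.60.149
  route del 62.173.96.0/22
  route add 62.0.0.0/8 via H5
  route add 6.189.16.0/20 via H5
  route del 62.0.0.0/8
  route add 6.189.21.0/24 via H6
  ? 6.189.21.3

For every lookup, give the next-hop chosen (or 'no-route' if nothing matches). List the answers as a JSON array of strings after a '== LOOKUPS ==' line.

Apply in order:
  add 6.176.0.0/12 -> H2 at depth 12
  add 147.0.0.0/8 -> H0 at depth 8
  add 144.0.0.0/6 -> H6 at depth 6
  add 62.173.96.0/22 -> H3 at depth 22
  ? 147.0.26.93  path d0:-→d1:-→d2:-→d3:-→d4:-→d5:-→d6:H6→d7:-→d8:H0  best=H0
  ? 147.0.60.149  path d0:-→d1:-→d2:-→d3:-→d4:-→d5:-→d6:H6→d7:-→d8:H0  best=H0
  del 62.173.96.0/22 (clear depth 22)
  add 62.0.0.0/8 -> H5 at depth 8
  add 6.189.16.0/20 -> H5 at depth 20
  del 62.0.0.0/8 (clear depth 8)
  add 6.189.21.0/24 -> H6 at depth 24
  ? 6.189.21.3  path d0:-→d1:-→d2:-→d3:-→d4:-→d5:-→d6:-→d7:-→d8:-→d9:-→d10:-→d11:-→d12:H2→d13:-→d14:-→d15:-→d16:-→d17:-→d18:-→d19:-→d20:H5→d21:-→d22:-→d23:-→d24:H6  best=H6

== LOOKUPS ==
["H0","H0","H6"]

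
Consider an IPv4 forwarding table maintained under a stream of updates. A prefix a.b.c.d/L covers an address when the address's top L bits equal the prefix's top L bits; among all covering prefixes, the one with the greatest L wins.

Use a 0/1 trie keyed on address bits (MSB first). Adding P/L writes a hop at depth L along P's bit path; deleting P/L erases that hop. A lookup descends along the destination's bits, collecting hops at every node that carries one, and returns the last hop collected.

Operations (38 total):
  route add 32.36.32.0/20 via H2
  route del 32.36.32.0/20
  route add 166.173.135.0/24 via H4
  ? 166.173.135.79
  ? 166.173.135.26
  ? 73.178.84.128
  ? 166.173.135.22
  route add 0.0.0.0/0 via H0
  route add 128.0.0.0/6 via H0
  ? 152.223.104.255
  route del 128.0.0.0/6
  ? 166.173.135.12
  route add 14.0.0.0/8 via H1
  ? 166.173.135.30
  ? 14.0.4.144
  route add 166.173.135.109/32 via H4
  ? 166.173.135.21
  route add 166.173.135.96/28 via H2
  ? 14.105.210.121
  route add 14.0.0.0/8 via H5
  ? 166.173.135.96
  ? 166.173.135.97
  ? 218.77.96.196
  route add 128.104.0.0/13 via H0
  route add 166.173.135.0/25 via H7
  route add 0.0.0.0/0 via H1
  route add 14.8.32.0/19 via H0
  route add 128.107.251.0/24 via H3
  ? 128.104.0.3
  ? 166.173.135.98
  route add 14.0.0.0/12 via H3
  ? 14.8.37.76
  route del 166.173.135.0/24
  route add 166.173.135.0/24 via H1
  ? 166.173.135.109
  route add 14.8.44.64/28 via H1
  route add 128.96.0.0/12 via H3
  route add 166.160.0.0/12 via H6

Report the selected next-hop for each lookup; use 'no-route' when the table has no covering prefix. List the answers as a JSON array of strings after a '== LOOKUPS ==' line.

Trace:
  add 32.36.32.0/20 -> H2 at depth 20
  - 32.36.32.0/20 clear@20
  add 166.173.135.0/24 -> H4 at depth 24
  lookup 166.173.135.79: bits 101001101010110110000111 walk d0:-→d1:-→d2:-→d3:-→d4:-→d5:-→d6:-→d7:-→d8:-→d9:-→d10:-→d11:-→d12:-→d13:-→d14:-→d15:-→d16:-→d17:-→d18:-→d19:-→d20:-→d21:-→d22:-→d23:-→d24:H4 -> H4
  lookup 166.173.135.26: bits 101001101010110110000111 walk d0:-→d1:-→d2:-→d3:-→d4:-→d5:-→d6:-→d7:-→d8:-→d9:-→d10:-→d11:-→d12:-→d13:-→d14:-→d15:-→d16:-→d17:-→d18:-→d19:-→d20:-→d21:-→d22:-→d23:-→d24:H4 -> H4
  lookup 73.178.84.128: bits 0 walk d0:-→d1:- -> no-route
  lookup 166.173.135.22: bits 101001101010110110000111 walk d0:-→d1:-→d2:-→d3:-→d4:-→d5:-→d6:-→d7:-→d8:-→d9:-→d10:-→d11:-→d12:-→d13:-→d14:-→d15:-→d16:-→d17:-→d18:-→d19:-→d20:-→d21:-→d22:-→d23:-→d24:H4 -> H4
  add 0.0.0.0/0 -> H0 at depth 0
  add 128.0.0.0/6 -> H0 at depth 6
  lookup 152.223.104.255: bits 100 walk d0:H0→d1:-→d2:-→d3:- -> H0
  - 128.0.0.0/6 clear@6
  lookup 166.173.135.12: bits 101001101010110110000111 walk d0:H0→d1:-→d2:-→d3:-→d4:-→d5:-→d6:-→d7:-→d8:-→d9:-→d10:-→d11:-→d12:-→d13:-→d14:-→d15:-→d16:-→d17:-→d18:-→d19:-→d20:-→d21:-→d22:-→d23:-→d24:H4 -> H4
  add 14.0.0.0/8 -> H1 at depth 8
  lookup 166.173.135.30: bits 101001101010110110000111 walk d0:H0→d1:-→d2:-→d3:-→d4:-→d5:-→d6:-→d7:-→d8:-→d9:-→d10:-→d11:-→d12:-→d13:-→d14:-→d15:-→d16:-→d17:-→d18:-→d19:-→d20:-→d21:-→d22:-→d23:-→d24:H4 -> H4
  lookup 14.0.4.144: bits 00001110 walk d0:H0→d1:-→d2:-→d3:-→d4:-→d5:-→d6:-→d7:-→d8:H1 -> H1
  add 166.173.135.109/32 -> H4 at depth 32
  lookup 166.173.135.21: bits 1010011010101101100001110 walk d0:H0→d1:-→d2:-→d3:-→d4:-→d5:-→d6:-→d7:-→d8:-→d9:-→d10:-→d11:-→d12:-→d13:-→d14:-→d15:-→d16:-→d17:-→d18:-→d19:-→d20:-→d21:-→d22:-→d23:-→d24:H4→d25:- -> H4
  add 166.173.135.96/28 -> H2 at depth 28
  lookup 14.105.210.121: bits 00001110 walk d0:H0→d1:-→d2:-→d3:-→d4:-→d5:-→d6:-→d7:-→d8:H1 -> H1
  add 14.0.0.0/8 -> H5 at depth 8
  lookup 166.173.135.96: bits 1010011010101101100001110110 walk d0:H0→d1:-→d2:-→d3:-→d4:-→d5:-→d6:-→d7:-→d8:-→d9:-→d10:-→d11:-→d12:-→d13:-→d14:-→d15:-→d16:-→d17:-→d18:-→d19:-→d20:-→d21:-→d22:-→d23:-→d24:H4→d25:-→d26:-→d27:-→d28:H2 -> H2
  lookup 166.173.135.97: bits 1010011010101101100001110110 walk d0:H0→d1:-→d2:-→d3:-→d4:-→d5:-→d6:-→d7:-→d8:-→d9:-→d10:-→d11:-→d12:-→d13:-→d14:-→d15:-→d16:-→d17:-→d18:-→d19:-→d20:-→d21:-→d22:-→d23:-→d24:H4→d25:-→d26:-→d27:-→d28:H2 -> H2
  lookup 218.77.96.196: bits 1 walk d0:H0→d1:- -> H0
  add 128.104.0.0/13 -> H0 at depth 13
  add 166.173.135.0/25 -> H7 at depth 25
  add 0.0.0.0/0 -> H1 at depth 0
  add 14.8.32.0/19 -> H0 at depth 19
  add 128.107.251.0/24 -> H3 at depth 24
  lookup 128.104.0.3: bits 10000000011010 walk d0:H1→d1:-→d2:-→d3:-→d4:-→d5:-→d6:-→d7:-→d8:-→d9:-→d10:-→d11:-→d12:-→d13:H0→d14:- -> H0
  lookup 166.173.135.98: bits 1010011010101101100001110110 walk d0:H1→d1:-→d2:-→d3:-→d4:-→d5:-→d6:-→d7:-→d8:-→d9:-→d10:-→d11:-→d12:-→d13:-→d14:-→d15:-→d16:-→d17:-→d18:-→d19:-→d20:-→d21:-→d22:-→d23:-→d24:H4→d25:H7→d26:-→d27:-→d28:H2 -> H2
  add 14.0.0.0/12 -> H3 at depth 12
  lookup 14.8.37.76: bits 0000111000001000001 walk d0:H1→d1:-→d2:-→d3:-→d4:-→d5:-→d6:-→d7:-→d8:H5→d9:-→d10:-→d11:-→d12:H3→d13:-→d14:-→d15:-→d16:-→d17:-→d18:-→d19:H0 -> H0
  - 166.173.135.0/24 clear@24
  add 166.173.135.0/24 -> H1 at depth 24
  lookup 166.173.135.109: bits 10100110101011011000011101101101 walk d0:H1→d1:-→d2:-→d3:-→d4:-→d5:-→d6:-→d7:-→d8:-→d9:-→d10:-→d11:-→d12:-→d13:-→d14:-→d15:-→d16:-→d17:-→d18:-→d19:-→d20:-→d21:-→d22:-→d23:-→d24:H1→d25:H7→d26:-→d27:-→d28:H2→d29:-→d30:-→d31:-→d32:H4 -> H4
  add 14.8.44.64/28 -> H1 at depth 28
  add 128.96.0.0/12 -> H3 at depth 12
  add 166.160.0.0/12 -> H6 at depth 12

== LOOKUPS ==
["H4","H4","no-route","H4","H0","H4","H4","H1","H4","H1","H2","H2","H0","H0","H2","H0","H4"]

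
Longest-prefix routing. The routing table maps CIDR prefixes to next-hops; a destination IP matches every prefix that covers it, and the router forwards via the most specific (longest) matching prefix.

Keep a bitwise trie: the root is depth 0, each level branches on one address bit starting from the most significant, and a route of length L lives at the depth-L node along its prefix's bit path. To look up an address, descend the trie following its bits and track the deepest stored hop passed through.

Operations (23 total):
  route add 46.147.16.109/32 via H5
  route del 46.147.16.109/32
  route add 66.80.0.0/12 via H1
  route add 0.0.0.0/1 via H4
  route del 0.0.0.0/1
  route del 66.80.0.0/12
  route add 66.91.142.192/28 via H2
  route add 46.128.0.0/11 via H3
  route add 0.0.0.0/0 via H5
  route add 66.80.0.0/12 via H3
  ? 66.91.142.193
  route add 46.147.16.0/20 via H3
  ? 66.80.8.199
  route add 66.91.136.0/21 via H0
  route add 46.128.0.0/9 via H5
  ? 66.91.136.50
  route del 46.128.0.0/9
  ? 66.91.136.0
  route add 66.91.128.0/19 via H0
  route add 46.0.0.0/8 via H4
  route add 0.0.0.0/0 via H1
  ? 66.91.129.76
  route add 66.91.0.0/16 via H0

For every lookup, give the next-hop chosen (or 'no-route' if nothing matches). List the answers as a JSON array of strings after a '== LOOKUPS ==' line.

Process each operation:
  + 46.147.16.109/32 (H5) depth=32
  del 46.147.16.109/32 (clear depth 32)
  + 66.80.0.0/12 (H1) depth=12
  + 0.0.0.0/1 (H4) depth=1
  del 0.0.0.0/1 (clear depth 1)
  del 66.80.0.0/12 (clear depth 12)
  + 66.91.142.192/28 (H2) depth=28
  + 46.128.0.0/11 (H3) depth=11
  + 0.0.0.0/0 (H5) depth=0
  + 66.80.0.0/12 (H3) depth=12
  Q 66.91.142.193: descend 0100001001011011100011101100 ; hops seen [H5,H3,H2] ; pick H2
  + 46.147.16.0/20 (H3) depth=20
  Q 66.80.8.199: descend 010000100101 ; hops seen [H5,H3] ; pick H3
  + 66.91.136.0/21 (H0) depth=21
  + 46.128.0.0/9 (H5) depth=9
  Q 66.91.136.50: descend 010000100101101110001 ; hops seen [H5,H3,H0] ; pick H0
  del 46.128.0.0/9 (clear depth 9)
  Q 66.91.136.0: descend 010000100101101110001 ; hops seen [H5,H3,H0] ; pick H0
  + 66.91.128.0/19 (H0) depth=19
  + 46.0.0.0/8 (H4) depth=8
  + 0.0.0.0/0 (H1) depth=0
  Q 66.91.129.76: descend 01000010010110111000 ; hops seen [H1,H3,H0] ; pick H0
  + 66.91.0.0/16 (H0) depth=16

== LOOKUPS ==
["H2","H3","H0","H0","H0"]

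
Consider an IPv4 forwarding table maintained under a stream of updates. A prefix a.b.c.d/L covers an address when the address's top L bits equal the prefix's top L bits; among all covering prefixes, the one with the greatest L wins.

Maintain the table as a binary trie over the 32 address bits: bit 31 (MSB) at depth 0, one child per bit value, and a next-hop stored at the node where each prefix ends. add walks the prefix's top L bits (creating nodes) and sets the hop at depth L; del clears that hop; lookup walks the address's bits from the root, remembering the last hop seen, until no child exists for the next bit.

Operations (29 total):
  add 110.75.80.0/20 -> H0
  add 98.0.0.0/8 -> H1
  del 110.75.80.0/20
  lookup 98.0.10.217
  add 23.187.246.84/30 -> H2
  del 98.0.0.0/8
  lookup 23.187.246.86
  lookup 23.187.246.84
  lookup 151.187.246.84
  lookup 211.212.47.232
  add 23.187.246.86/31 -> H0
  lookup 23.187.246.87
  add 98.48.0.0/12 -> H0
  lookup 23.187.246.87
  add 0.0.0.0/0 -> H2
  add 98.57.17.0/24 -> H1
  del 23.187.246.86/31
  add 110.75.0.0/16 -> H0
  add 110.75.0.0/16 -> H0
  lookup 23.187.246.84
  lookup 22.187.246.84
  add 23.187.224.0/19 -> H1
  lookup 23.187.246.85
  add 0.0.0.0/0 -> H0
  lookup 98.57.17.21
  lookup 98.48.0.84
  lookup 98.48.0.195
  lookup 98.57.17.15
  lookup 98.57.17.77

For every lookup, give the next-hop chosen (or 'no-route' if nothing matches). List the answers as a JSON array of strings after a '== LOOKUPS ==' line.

Process each operation:
  + 110.75.80.0/20 (H0) depth=20
  + 98.0.0.0/8 (H1) depth=8
  - 110.75.80.0/20 clear@20
  ? 98.0.10.217  path d0:-→d1:-→d2:-→d3:-→d4:-→d5:-→d6:-→d7:-→d8:H1  best=H1
  + 23.187.246.84/30 (H2) depth=30
  - 98.0.0.0/8 clear@8
  ? 23.187.246.86  path d0:-→d1:-→d2:-→d3:-→d4:-→d5:-→d6:-→d7:-→d8:-→d9:-→d10:-→d11:-→d12:-→d13:-→d14:-→d15:-→d16:-→d17:-→d18:-→d19:-→d20:-→d21:-→d22:-→d23:-→d24:-→d25:-→d26:-→d27:-→d28:-→d29:-→d30:H2  best=H2
  ? 23.187.246.84  path d0:-→d1:-→d2:-→d3:-→d4:-→d5:-→d6:-→d7:-→d8:-→d9:-→d10:-→d11:-→d12:-→d13:-→d14:-→d15:-→d16:-→d17:-→d18:-→d19:-→d20:-→d21:-→d22:-→d23:-→d24:-→d25:-→d26:-→d27:-→d28:-→d29:-→d30:H2  best=H2
  ? 151.187.246.84  path d0:-  best=no-route
  ? 211.212.47.232  path d0:-  best=no-route
  + 23.187.246.86/31 (H0) depth=31
  ? 23.187.246.87  path d0:-→d1:-→d2:-→d3:-→d4:-→d5:-→d6:-→d7:-→d8:-→d9:-→d10:-→d11:-→d12:-→d13:-→d14:-→d15:-→d16:-→d17:-→d18:-→d19:-→d20:-→d21:-→d22:-→d23:-→d24:-→d25:-→d26:-→d27:-→d28:-→d29:-→d30:H2→d31:H0  best=H0
  + 98.48.0.0/12 (H0) depth=12
  ? 23.187.246.87  path d0:-→d1:-→d2:-→d3:-→d4:-→d5:-→d6:-→d7:-→d8:-→d9:-→d10:-→d11:-→d12:-→d13:-→d14:-→d15:-→d16:-→d17:-→d18:-→d19:-→d20:-→d21:-→d22:-→d23:-→d24:-→d25:-→d26:-→d27:-→d28:-→d29:-→d30:H2→d31:H0  best=H0
  + 0.0.0.0/0 (H2) depth=0
  + 98.57.17.0/24 (H1) depth=24
  - 23.187.246.86/31 clear@31
  + 110.75.0.0/16 (H0) depth=16
  + 110.75.0.0/16 (H0) depth=16
  ? 23.187.246.84  path d0:H2→d1:-→d2:-→d3:-→d4:-→d5:-→d6:-→d7:-→d8:-→d9:-→d10:-→d11:-→d12:-→d13:-→d14:-→d15:-→d16:-→d17:-→d18:-→d19:-→d20:-→d21:-→d22:-→d23:-→d24:-→d25:-→d26:-→d27:-→d28:-→d29:-→d30:H2  best=H2
  ? 22.187.246.84  path d0:H2→d1:-→d2:-→d3:-→d4:-→d5:-→d6:-→d7:-  best=H2
  + 23.187.224.0/19 (H1) depth=19
  ? 23.187.246.85  path d0:H2→d1:-→d2:-→d3:-→d4:-→d5:-→d6:-→d7:-→d8:-→d9:-→d10:-→d11:-→d12:-→d13:-→d14:-→d15:-→d16:-→d17:-→d18:-→d19:H1→d20:-→d21:-→d22:-→d23:-→d24:-→d25:-→d26:-→d27:-→d28:-→d29:-→d30:H2  best=H2
  + 0.0.0.0/0 (H0) depth=0
  ? 98.57.17.21  path d0:H0→d1:-→d2:-→d3:-→d4:-→d5:-→d6:-→d7:-→d8:-→d9:-→d10:-→d11:-→d12:H0→d13:-→d14:-→d15:-→d16:-→d17:-→d18:-→d19:-→d20:-→d21:-→d22:-→d23:-→d24:H1  best=H1
  ? 98.48.0.84  path d0:H0→d1:-→d2:-→d3:-→d4:-→d5:-→d6:-→d7:-→d8:-→d9:-→d10:-→d11:-→d12:H0  best=H0
  ? 98.48.0.195  path d0:H0→d1:-→d2:-→d3:-→d4:-→d5:-→d6:-→d7:-→d8:-→d9:-→d10:-→d11:-→d12:H0  best=H0
  ? 98.57.17.15  path d0:H0→d1:-→d2:-→d3:-→d4:-→d5:-→d6:-→d7:-→d8:-→d9:-→d10:-→d11:-→d12:H0→d13:-→d14:-→d15:-→d16:-→d17:-→d18:-→d19:-→d20:-→d21:-→d22:-→d23:-→d24:H1  best=H1
  ? 98.57.17.77  path d0:H0→d1:-→d2:-→d3:-→d4:-→d5:-→d6:-→d7:-→d8:-→d9:-→d10:-→d11:-→d12:H0→d13:-→d14:-→d15:-→d16:-→d17:-→d18:-→d19:-→d20:-→d21:-→d22:-→d23:-→d24:H1  best=H1

== LOOKUPS ==
["H1","H2","H2","no-route","no-route","H0","H0","H2","H2","H2","H1","H0","H0","H1","H1"]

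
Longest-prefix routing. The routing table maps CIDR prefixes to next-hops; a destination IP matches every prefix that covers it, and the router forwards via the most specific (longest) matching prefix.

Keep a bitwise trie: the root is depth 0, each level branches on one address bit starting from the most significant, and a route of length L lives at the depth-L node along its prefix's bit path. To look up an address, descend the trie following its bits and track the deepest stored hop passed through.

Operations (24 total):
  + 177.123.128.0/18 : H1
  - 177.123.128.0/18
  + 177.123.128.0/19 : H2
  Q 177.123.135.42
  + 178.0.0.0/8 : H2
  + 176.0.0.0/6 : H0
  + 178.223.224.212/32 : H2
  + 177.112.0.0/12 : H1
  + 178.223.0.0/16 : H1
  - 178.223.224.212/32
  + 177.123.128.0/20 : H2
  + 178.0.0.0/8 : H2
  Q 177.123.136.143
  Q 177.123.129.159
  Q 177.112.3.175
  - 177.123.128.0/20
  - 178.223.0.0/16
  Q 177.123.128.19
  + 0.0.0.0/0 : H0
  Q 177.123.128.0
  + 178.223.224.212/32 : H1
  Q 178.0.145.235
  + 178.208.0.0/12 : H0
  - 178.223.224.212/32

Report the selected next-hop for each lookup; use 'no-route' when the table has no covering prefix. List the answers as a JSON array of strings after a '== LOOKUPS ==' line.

Process each operation:
  add 177.123.128.0/18 -> H1 at depth 18
  - 177.123.128.0/18 clear@18
  add 177.123.128.0/19 -> H2 at depth 19
  lookup 177.123.135.42: bits 1011000101111011100 walk d0:-→d1:-→d2:-→d3:-→d4:-→d5:-→d6:-→d7:-→d8:-→d9:-→d10:-→d11:-→d12:-→d13:-→d14:-→d15:-→d16:-→d17:-→d18:-→d19:H2 -> H2
  add 178.0.0.0/8 -> H2 at depth 8
  add 176.0.0.0/6 -> H0 at depth 6
  add 178.223.224.212/32 -> H2 at depth 32
  add 177.112.0.0/12 -> H1 at depth 12
  add 178.223.0.0/16 -> H1 at depth 16
  - 178.223.224.212/32 clear@32
  add 177.123.128.0/20 -> H2 at depth 20
  add 178.0.0.0/8 -> H2 at depth 8
  lookup 177.123.136.143: bits 10110001011110111000 walk d0:-→d1:-→d2:-→d3:-→d4:-→d5:-→d6:H0→d7:-→d8:-→d9:-→d10:-→d11:-→d12:H1→d13:-→d14:-→d15:-→d16:-→d17:-→d18:-→d19:H2→d20:H2 -> H2
  lookup 177.123.129.159: bits 10110001011110111000 walk d0:-→d1:-→d2:-→d3:-→d4:-→d5:-→d6:H0→d7:-→d8:-→d9:-→d10:-→d11:-→d12:H1→d13:-→d14:-→d15:-→d16:-→d17:-→d18:-→d19:H2→d20:H2 -> H2
  lookup 177.112.3.175: bits 101100010111 walk d0:-→d1:-→d2:-→d3:-→d4:-→d5:-→d6:H0→d7:-→d8:-→d9:-→d10:-→d11:-→d12:H1 -> H1
  - 177.123.128.0/20 clear@20
  - 178.223.0.0/16 clear@16
  lookup 177.123.128.19: bits 10110001011110111000 walk d0:-→d1:-→d2:-→d3:-→d4:-→d5:-→d6:H0→d7:-→d8:-→d9:-→d10:-→d11:-→d12:H1→d13:-→d14:-→d15:-→d16:-→d17:-→d18:-→d19:H2→d20:- -> H2
  add 0.0.0.0/0 -> H0 at depth 0
  lookup 177.123.128.0: bits 10110001011110111000 walk d0:H0→d1:-→d2:-→d3:-→d4:-→d5:-→d6:H0→d7:-→d8:-→d9:-→d10:-→d11:-→d12:H1→d13:-→d14:-→d15:-→d16:-→d17:-→d18:-→d19:H2→d20:- -> H2
  add 178.223.224.212/32 -> H1 at depth 32
  lookup 178.0.145.235: bits 10110010 walk d0:H0→d1:-→d2:-→d3:-→d4:-→d5:-→d6:H0→d7:-→d8:H2 -> H2
  add 178.208.0.0/12 -> H0 at depth 12
  - 178.223.224.212/32 clear@32

== LOOKUPS ==
["H2","H2","H2","H1","H2","H2","H2"]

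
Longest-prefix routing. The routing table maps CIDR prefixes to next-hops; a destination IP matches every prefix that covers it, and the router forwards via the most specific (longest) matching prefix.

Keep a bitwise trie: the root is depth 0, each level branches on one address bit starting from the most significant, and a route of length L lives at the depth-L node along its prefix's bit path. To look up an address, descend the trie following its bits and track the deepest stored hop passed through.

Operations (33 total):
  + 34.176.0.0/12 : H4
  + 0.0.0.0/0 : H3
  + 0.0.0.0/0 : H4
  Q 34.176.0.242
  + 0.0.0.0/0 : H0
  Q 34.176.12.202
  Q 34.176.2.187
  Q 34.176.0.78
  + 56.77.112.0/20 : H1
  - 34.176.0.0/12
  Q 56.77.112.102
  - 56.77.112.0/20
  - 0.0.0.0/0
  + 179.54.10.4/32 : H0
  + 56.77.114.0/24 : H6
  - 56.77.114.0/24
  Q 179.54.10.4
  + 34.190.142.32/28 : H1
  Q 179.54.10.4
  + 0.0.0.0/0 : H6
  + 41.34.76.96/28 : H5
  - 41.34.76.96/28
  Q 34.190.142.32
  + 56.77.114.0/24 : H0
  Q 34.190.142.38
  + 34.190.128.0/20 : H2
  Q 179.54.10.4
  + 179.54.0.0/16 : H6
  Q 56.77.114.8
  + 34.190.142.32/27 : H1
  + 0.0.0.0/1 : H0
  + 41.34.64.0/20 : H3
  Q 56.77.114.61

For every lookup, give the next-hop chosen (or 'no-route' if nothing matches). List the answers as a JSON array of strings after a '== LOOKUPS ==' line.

Process each operation:
  add 34.176.0.0/12 -> H4 at depth 12
  add 0.0.0.0/0 -> H3 at depth 0
  add 0.0.0.0/0 -> H4 at depth 0
  Q 34.176.0.242: descend 001000101011 ; hops seen [H4,H4] ; pick H4
  add 0.0.0.0/0 -> H0 at depth 0
  Q 34.176.12.202: descend 001000101011 ; hops seen [H0,H4] ; pick H4
  Q 34.176.2.187: descend 001000101011 ; hops seen [H0,H4] ; pick H4
  Q 34.176.0.78: descend 001000101011 ; hops seen [H0,H4] ; pick H4
  add 56.77.112.0/20 -> H1 at depth 20
  del 34.176.0.0/12 (clear depth 12)
  Q 56.77.112.102: descend 00111000010011010111 ; hops seen [H0,H1] ; pick H1
  del 56.77.112.0/20 (clear depth 20)
  del 0.0.0.0/0 (clear depth 0)
  add 179.54.10.4/32 -> H0 at depth 32
  add 56.77.114.0/24 -> H6 at depth 24
  del 56.77.114.0/24 (clear depth 24)
  Q 179.54.10.4: descend 10110011001101100000101000000100 ; hops seen [H0] ; pick H0
  add 34.190.142.32/28 -> H1 at depth 28
  Q 179.54.10.4: descend 10110011001101100000101000000100 ; hops seen [H0] ; pick H0
  add 0.0.0.0/0 -> H6 at depth 0
  add 41.34.76.96/28 -> H5 at depth 28
  del 41.34.76.96/28 (clear depth 28)
  Q 34.190.142.32: descend 0010001010111110100011100010 ; hops seen [H6,H1] ; pick H1
  add 56.77.114.0/24 -> H0 at depth 24
  Q 34.190.142.38: descend 0010001010111110100011100010 ; hops seen [H6,H1] ; pick H1
  add 34.190.128.0/20 -> H2 at depth 20
  Q 179.54.10.4: descend 10110011001101100000101000000100 ; hops seen [H6,H0] ; pick H0
  add 179.54.0.0/16 -> H6 at depth 16
  Q 56.77.114.8: descend 001110000100110101110010 ; hops seen [H6,H0] ; pick H0
  add 34.190.142.32/27 -> H1 at depth 27
  add 0.0.0.0/1 -> H0 at depth 1
  add 41.34.64.0/20 -> H3 at depth 20
  Q 56.77.114.61: descend 001110000100110101110010 ; hops seen [H6,H0,H0] ; pick H0

== LOOKUPS ==
["H4","H4","H4","H4","H1","H0","H0","H1","H1","H0","H0","H0"]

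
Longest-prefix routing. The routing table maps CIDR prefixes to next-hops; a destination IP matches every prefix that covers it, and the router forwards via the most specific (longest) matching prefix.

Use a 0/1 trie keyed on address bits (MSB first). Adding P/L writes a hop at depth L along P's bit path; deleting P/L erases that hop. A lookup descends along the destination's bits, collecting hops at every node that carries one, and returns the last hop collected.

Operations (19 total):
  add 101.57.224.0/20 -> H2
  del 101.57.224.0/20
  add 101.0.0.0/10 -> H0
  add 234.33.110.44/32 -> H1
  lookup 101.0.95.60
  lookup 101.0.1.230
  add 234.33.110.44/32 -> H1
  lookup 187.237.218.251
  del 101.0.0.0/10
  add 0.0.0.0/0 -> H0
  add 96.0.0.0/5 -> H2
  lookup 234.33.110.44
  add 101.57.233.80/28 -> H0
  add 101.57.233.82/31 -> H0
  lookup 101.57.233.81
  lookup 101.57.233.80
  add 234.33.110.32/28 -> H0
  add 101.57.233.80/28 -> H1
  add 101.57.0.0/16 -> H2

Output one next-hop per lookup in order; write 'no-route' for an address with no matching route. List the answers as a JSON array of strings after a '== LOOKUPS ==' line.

Apply in order:
  + 101.57.224.0/20 (H2) depth=20
  - 101.57.224.0/20 clear@20
  + 101.0.0.0/10 (H0) depth=10
  + 234.33.110.44/32 (H1) depth=32
  Q 101.0.95.60: descend 0110010100 ; hops seen [H0] ; pick H0
  Q 101.0.1.230: descend 0110010100 ; hops seen [H0] ; pick H0
  + 234.33.110.44/32 (H1) depth=32
  Q 187.237.218.251: descend 1 ; hops seen [∅] ; pick no-route
  - 101.0.0.0/10 clear@10
  + 0.0.0.0/0 (H0) depth=0
  + 96.0.0.0/5 (H2) depth=5
  Q 234.33.110.44: descend 11101010001000010110111000101100 ; hops seen [H0,H1] ; pick H1
  + 101.57.233.80/28 (H0) depth=28
  + 101.57.233.82/31 (H0) depth=31
  Q 101.57.233.81: descend 011001010011100111101001010100 ; hops seen [H0,H2,H0] ; pick H0
  Q 101.57.233.80: descend 011001010011100111101001010100 ; hops seen [H0,H2,H0] ; pick H0
  + 234.33.110.32/28 (H0) depth=28
  + 101.57.233.80/28 (H1) depth=28
  + 101.57.0.0/16 (H2) depth=16

== LOOKUPS ==
["H0","H0","no-route","H1","H0","H0"]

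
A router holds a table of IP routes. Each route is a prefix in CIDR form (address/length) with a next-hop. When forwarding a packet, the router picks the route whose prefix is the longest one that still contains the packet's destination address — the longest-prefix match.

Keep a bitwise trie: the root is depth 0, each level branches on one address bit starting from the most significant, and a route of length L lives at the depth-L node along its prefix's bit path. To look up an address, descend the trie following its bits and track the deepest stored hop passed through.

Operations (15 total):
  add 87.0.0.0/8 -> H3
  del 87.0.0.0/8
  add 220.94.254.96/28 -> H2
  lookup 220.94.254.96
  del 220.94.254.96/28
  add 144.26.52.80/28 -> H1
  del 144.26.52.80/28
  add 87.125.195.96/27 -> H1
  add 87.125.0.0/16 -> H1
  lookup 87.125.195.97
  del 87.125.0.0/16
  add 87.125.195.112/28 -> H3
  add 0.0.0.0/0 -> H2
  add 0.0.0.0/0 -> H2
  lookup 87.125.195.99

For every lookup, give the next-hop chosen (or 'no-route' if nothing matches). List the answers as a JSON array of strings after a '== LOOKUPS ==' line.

Apply in order:
  + 87.0.0.0/8 (H3) depth=8
  del 87.0.0.0/8 (clear depth 8)
  + 220.94.254.96/28 (H2) depth=28
  lookup 220.94.254.96: bits 1101110001011110111111100110 walk d0:-→d1:-→d2:-→d3:-→d4:-→d5:-→d6:-→d7:-→d8:-→d9:-→d10:-→d11:-→d12:-→d13:-→d14:-→d15:-→d16:-→d17:-→d18:-→d19:-→d20:-→d21:-→d22:-→d23:-→d24:-→d25:-→d26:-→d27:-→d28:H2 -> H2
  del 220.94.254.96/28 (clear depth 28)
  + 144.26.52.80/28 (H1) depth=28
  del 144.26.52.80/28 (clear depth 28)
  + 87.125.195.96/27 (H1) depth=27
  + 87.125.0.0/16 (H1) depth=16
  lookup 87.125.195.97: bits 010101110111110111000011011 walk d0:-→d1:-→d2:-→d3:-→d4:-→d5:-→d6:-→d7:-→d8:-→d9:-→d10:-→d11:-→d12:-→d13:-→d14:-→d15:-→d16:H1→d17:-→d18:-→d19:-→d20:-→d21:-→d22:-→d23:-→d24:-→d25:-→d26:-→d27:H1 -> H1
  del 87.125.0.0/16 (clear depth 16)
  + 87.125.195.112/28 (H3) depth=28
  + 0.0.0.0/0 (H2) depth=0
  + 0.0.0.0/0 (H2) depth=0
  lookup 87.125.195.99: bits 010101110111110111000011011 walk d0:H2→d1:-→d2:-→d3:-→d4:-→d5:-→d6:-→d7:-→d8:-→d9:-→d10:-→d11:-→d12:-→d13:-→d14:-→d15:-→d16:-→d17:-→d18:-→d19:-→d20:-→d21:-→d22:-→d23:-→d24:-→d25:-→d26:-→d27:H1 -> H1

== LOOKUPS ==
["H2","H1","H1"]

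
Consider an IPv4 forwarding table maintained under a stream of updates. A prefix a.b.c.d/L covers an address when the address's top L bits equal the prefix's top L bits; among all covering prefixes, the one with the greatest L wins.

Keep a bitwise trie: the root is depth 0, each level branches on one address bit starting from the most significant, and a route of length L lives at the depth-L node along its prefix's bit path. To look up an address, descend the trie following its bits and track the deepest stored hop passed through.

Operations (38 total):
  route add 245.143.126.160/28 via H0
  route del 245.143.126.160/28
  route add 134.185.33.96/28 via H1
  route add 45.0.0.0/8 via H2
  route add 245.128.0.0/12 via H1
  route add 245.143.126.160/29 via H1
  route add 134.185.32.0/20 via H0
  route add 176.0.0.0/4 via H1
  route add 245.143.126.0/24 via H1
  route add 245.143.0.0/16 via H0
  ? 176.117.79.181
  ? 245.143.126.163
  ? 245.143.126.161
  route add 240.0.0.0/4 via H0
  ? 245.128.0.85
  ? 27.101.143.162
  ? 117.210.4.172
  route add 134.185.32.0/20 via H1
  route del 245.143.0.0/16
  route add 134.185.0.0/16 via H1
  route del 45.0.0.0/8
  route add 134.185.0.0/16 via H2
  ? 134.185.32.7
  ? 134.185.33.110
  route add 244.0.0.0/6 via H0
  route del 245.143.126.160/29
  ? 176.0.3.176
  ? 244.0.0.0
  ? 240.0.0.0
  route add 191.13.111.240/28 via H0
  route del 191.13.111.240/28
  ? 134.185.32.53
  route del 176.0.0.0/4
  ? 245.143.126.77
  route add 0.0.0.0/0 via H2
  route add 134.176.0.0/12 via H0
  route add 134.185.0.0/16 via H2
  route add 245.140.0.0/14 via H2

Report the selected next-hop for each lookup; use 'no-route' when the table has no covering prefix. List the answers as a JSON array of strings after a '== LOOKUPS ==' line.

Trace:
  + 245.143.126.160/28 (H0) depth=28
  del 245.143.126.160/28 (clear depth 28)
  + 134.185.33.96/28 (H1) depth=28
  + 45.0.0.0/8 (H2) depth=8
  + 245.128.0.0/12 (H1) depth=12
  + 245.143.126.160/29 (H1) depth=29
  + 134.185.32.0/20 (H0) depth=20
  + 176.0.0.0/4 (H1) depth=4
  + 245.143.126.0/24 (H1) depth=24
  + 245.143.0.0/16 (H0) depth=16
  lookup 176.117.79.181: bits 1011 walk d0:-→d1:-→d2:-→d3:-→d4:H1 -> H1
  lookup 245.143.126.163: bits 11110101100011110111111010100 walk d0:-→d1:-→d2:-→d3:-→d4:-→d5:-→d6:-→d7:-→d8:-→d9:-→d10:-→d11:-→d12:H1→d13:-→d14:-→d15:-→d16:H0→d17:-→d18:-→d19:-→d20:-→d21:-→d22:-→d23:-→d24:H1→d25:-→d26:-→d27:-→d28:-→d29:H1 -> H1
  lookup 245.143.126.161: bits 11110101100011110111111010100 walk d0:-→d1:-→d2:-→d3:-→d4:-→d5:-→d6:-→d7:-→d8:-→d9:-→d10:-→d11:-→d12:H1→d13:-→d14:-→d15:-→d16:H0→d17:-→d18:-→d19:-→d20:-→d21:-→d22:-→d23:-→d24:H1→d25:-→d26:-→d27:-→d28:-→d29:H1 -> H1
  + 240.0.0.0/4 (H0) depth=4
  lookup 245.128.0.85: bits 111101011000 walk d0:-→d1:-→d2:-→d3:-→d4:H0→d5:-→d6:-→d7:-→d8:-→d9:-→d10:-→d11:-→d12:H1 -> H1
  lookup 27.101.143.162: bits 00 walk d0:-→d1:-→d2:- -> no-route
  lookup 117.210.4.172: bits 0 walk d0:-→d1:- -> no-route
  + 134.185.32.0/20 (H1) depth=20
  del 245.143.0.0/16 (clear depth 16)
  + 134.185.0.0/16 (H1) depth=16
  del 45.0.0.0/8 (clear depth 8)
  + 134.185.0.0/16 (H2) depth=16
  lookup 134.185.32.7: bits 10000110101110010010000 walk d0:-→d1:-→d2:-→d3:-→d4:-→d5:-→d6:-→d7:-→d8:-→d9:-→d10:-→d11:-→d12:-→d13:-→d14:-→d15:-→d16:H2→d17:-→d18:-→d19:-→d20:H1→d21:-→d22:-→d23:- -> H1
  lookup 134.185.33.110: bits 1000011010111001001000010110 walk d0:-→d1:-→d2:-→d3:-→d4:-→d5:-→d6:-→d7:-→d8:-→d9:-→d10:-→d11:-→d12:-→d13:-→d14:-→d15:-→d16:H2→d17:-→d18:-→d19:-→d20:H1→d21:-→d22:-→d23:-→d24:-→d25:-→d26:-→d27:-→d28:H1 -> H1
  + 244.0.0.0/6 (H0) depth=6
  del 245.143.126.160/29 (clear depth 29)
  lookup 176.0.3.176: bits 1011 walk d0:-→d1:-→d2:-→d3:-→d4:H1 -> H1
  lookup 244.0.0.0: bits 1111010 walk d0:-→d1:-→d2:-→d3:-→d4:H0→d5:-→d6:H0→d7:- -> H0
  lookup 240.0.0.0: bits 11110 walk d0:-→d1:-→d2:-→d3:-→d4:H0→d5:- -> H0
  + 191.13.111.240/28 (H0) depth=28
  del 191.13.111.240/28 (clear depth 28)
  lookup 134.185.32.53: bits 10000110101110010010000 walk d0:-→d1:-→d2:-→d3:-→d4:-→d5:-→d6:-→d7:-→d8:-→d9:-→d10:-→d11:-→d12:-→d13:-→d14:-→d15:-→d16:H2→d17:-→d18:-→d19:-→d20:H1→d21:-→d22:-→d23:- -> H1
  del 176.0.0.0/4 (clear depth 4)
  lookup 245.143.126.77: bits 111101011000111101111110 walk d0:-→d1:-→d2:-→d3:-→d4:H0→d5:-→d6:H0→d7:-→d8:-→d9:-→d10:-→d11:-→d12:H1→d13:-→d14:-→d15:-→d16:-→d17:-→d18:-→d19:-→d20:-→d21:-→d22:-→d23:-→d24:H1 -> H1
  + 0.0.0.0/0 (H2) depth=0
  + 134.176.0.0/12 (H0) depth=12
  + 134.185.0.0/16 (H2) depth=16
  + 245.140.0.0/14 (H2) depth=14

== LOOKUPS ==
["H1","H1","H1","H1","no-route","no-route","H1","H1","H1","H0","H0","H1","H1"]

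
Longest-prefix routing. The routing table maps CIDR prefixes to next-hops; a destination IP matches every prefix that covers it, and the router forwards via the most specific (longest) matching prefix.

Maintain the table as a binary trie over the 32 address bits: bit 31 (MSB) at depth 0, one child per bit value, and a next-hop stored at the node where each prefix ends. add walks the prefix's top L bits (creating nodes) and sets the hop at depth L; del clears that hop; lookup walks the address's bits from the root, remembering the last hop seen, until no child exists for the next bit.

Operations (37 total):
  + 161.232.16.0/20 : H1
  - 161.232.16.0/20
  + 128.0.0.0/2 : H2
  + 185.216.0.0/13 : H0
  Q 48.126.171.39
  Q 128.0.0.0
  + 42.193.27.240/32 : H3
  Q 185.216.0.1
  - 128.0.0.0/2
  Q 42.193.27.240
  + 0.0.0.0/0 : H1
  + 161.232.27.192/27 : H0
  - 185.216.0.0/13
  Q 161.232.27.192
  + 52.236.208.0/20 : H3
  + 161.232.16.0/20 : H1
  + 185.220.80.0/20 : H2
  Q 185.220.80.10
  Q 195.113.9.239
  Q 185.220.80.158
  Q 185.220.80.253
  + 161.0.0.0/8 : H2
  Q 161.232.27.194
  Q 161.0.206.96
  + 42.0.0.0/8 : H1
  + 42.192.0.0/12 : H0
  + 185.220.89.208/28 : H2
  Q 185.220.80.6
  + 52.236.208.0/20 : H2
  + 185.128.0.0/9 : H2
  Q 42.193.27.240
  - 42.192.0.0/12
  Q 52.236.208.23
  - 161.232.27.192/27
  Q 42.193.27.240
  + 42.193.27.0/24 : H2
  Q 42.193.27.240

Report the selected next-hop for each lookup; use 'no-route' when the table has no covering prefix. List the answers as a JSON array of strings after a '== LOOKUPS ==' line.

Apply in order:
  add 161.232.16.0/20 -> H1 at depth 20
  - 161.232.16.0/20 clear@20
  add 128.0.0.0/2 -> H2 at depth 2
  add 185.216.0.0/13 -> H0 at depth 13
  lookup 48.126.171.39: bits ε walk d0:- -> no-route
  lookup 128.0.0.0: bits 10 walk d0:-→d1:-→d2:H2 -> H2
  add 42.193.27.240/32 -> H3 at depth 32
  lookup 185.216.0.1: bits 1011100111011 walk d0:-→d1:-→d2:H2→d3:-→d4:-→d5:-→d6:-→d7:-→d8:-→d9:-→d10:-→d11:-→d12:-→d13:H0 -> H0
  - 128.0.0.0/2 clear@2
  lookup 42.193.27.240: bits 00101010110000010001101111110000 walk d0:-→d1:-→d2:-→d3:-→d4:-→d5:-→d6:-→d7:-→d8:-→d9:-→d10:-→d11:-→d12:-→d13:-→d14:-→d15:-→d16:-→d17:-→d18:-→d19:-→d20:-→d21:-→d22:-→d23:-→d24:-→d25:-→d26:-→d27:-→d28:-→d29:-→d30:-→d31:-→d32:H3 -> H3
  add 0.0.0.0/0 -> H1 at depth 0
  add 161.232.27.192/27 -> H0 at depth 27
  - 185.216.0.0/13 clear@13
  lookup 161.232.27.192: bits 101000011110100000011011110 walk d0:H1→d1:-→d2:-→d3:-→d4:-→d5:-→d6:-→d7:-→d8:-→d9:-→d10:-→d11:-→d12:-→d13:-→d14:-→d15:-→d16:-→d17:-→d18:-→d19:-→d20:-→d21:-→d22:-→d23:-→d24:-→d25:-→d26:-→d27:H0 -> H0
  add 52.236.208.0/20 -> H3 at depth 20
  add 161.232.16.0/20 -> H1 at depth 20
  add 185.220.80.0/20 -> H2 at depth 20
  lookup 185.220.80.10: bits 10111001110111000101 walk d0:H1→d1:-→d2:-→d3:-→d4:-→d5:-→d6:-→d7:-→d8:-→d9:-→d10:-→d11:-→d12:-→d13:-→d14:-→d15:-→d16:-→d17:-→d18:-→d19:-→d20:H2 -> H2
  lookup 195.113.9.239: bits 1 walk d0:H1→d1:- -> H1
  lookup 185.220.80.158: bits 10111001110111000101 walk d0:H1→d1:-→d2:-→d3:-→d4:-→d5:-→d6:-→d7:-→d8:-→d9:-→d10:-→d11:-→d12:-→d13:-→d14:-→d15:-→d16:-→d17:-→d18:-→d19:-→d20:H2 -> H2
  lookup 185.220.80.253: bits 10111001110111000101 walk d0:H1→d1:-→d2:-→d3:-→d4:-→d5:-→d6:-→d7:-→d8:-→d9:-→d10:-→d11:-→d12:-→d13:-→d14:-→d15:-→d16:-→d17:-→d18:-→d19:-→d20:H2 -> H2
  add 161.0.0.0/8 -> H2 at depth 8
  lookup 161.232.27.194: bits 101000011110100000011011110 walk d0:H1→d1:-→d2:-→d3:-→d4:-→d5:-→d6:-→d7:-→d8:H2→d9:-→d10:-→d11:-→d12:-→d13:-→d14:-→d15:-→d16:-→d17:-→d18:-→d19:-→d20:H1→d21:-→d22:-→d23:-→d24:-→d25:-→d26:-→d27:H0 -> H0
  lookup 161.0.206.96: bits 10100001 walk d0:H1→d1:-→d2:-→d3:-→d4:-→d5:-→d6:-→d7:-→d8:H2 -> H2
  add 42.0.0.0/8 -> H1 at depth 8
  add 42.192.0.0/12 -> H0 at depth 12
  add 185.220.89.208/28 -> H2 at depth 28
  lookup 185.220.80.6: bits 10111001110111000101 walk d0:H1→d1:-→d2:-→d3:-→d4:-→d5:-→d6:-→d7:-→d8:-→d9:-→d10:-→d11:-→d12:-→d13:-→d14:-→d15:-→d16:-→d17:-→d18:-→d19:-→d20:H2 -> H2
  add 52.236.208.0/20 -> H2 at depth 20
  add 185.128.0.0/9 -> H2 at depth 9
  lookup 42.193.27.240: bits 00101010110000010001101111110000 walk d0:H1→d1:-→d2:-→d3:-→d4:-→d5:-→d6:-→d7:-→d8:H1→d9:-→d10:-→d11:-→d12:H0→d13:-→d14:-→d15:-→d16:-→d17:-→d18:-→d19:-→d20:-→d21:-→d22:-→d23:-→d24:-→d25:-→d26:-→d27:-→d28:-→d29:-→d30:-→d31:-→d32:H3 -> H3
  - 42.192.0.0/12 clear@12
  lookup 52.236.208.23: bits 00110100111011001101 walk d0:H1→d1:-→d2:-→d3:-→d4:-→d5:-→d6:-→d7:-→d8:-→d9:-→d10:-→d11:-→d12:-→d13:-→d14:-→d15:-→d16:-→d17:-→d18:-→d19:-→d20:H2 -> H2
  - 161.232.27.192/27 clear@27
  lookup 42.193.27.240: bits 00101010110000010001101111110000 walk d0:H1→d1:-→d2:-→d3:-→d4:-→d5:-→d6:-→d7:-→d8:H1→d9:-→d10:-→d11:-→d12:-→d13:-→d14:-→d15:-→d16:-→d17:-→d18:-→d19:-→d20:-→d21:-→d22:-→d23:-→d24:-→d25:-→d26:-→d27:-→d28:-→d29:-→d30:-→d31:-→d32:H3 -> H3
  add 42.193.27.0/24 -> H2 at depth 24
  lookup 42.193.27.240: bits 00101010110000010001101111110000 walk d0:H1→d1:-→d2:-→d3:-→d4:-→d5:-→d6:-→d7:-→d8:H1→d9:-→d10:-→d11:-→d12:-→d13:-→d14:-→d15:-→d16:-→d17:-→d18:-→d19:-→d20:-→d21:-→d22:-→d23:-→d24:H2→d25:-→d26:-→d27:-→d28:-→d29:-→d30:-→d31:-→d32:H3 -> H3

== LOOKUPS ==
["no-route","H2","H0","H3","H0","H2","H1","H2","H2","H0","H2","H2","H3","H2","H3","H3"]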